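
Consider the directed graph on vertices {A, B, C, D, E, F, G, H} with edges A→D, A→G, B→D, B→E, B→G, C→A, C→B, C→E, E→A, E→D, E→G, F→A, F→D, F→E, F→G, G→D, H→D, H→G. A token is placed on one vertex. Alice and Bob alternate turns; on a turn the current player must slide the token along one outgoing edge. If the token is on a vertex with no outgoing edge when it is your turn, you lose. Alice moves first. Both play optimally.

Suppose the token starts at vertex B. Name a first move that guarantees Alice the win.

Move to D.

Label each position W (a win for the player to move) or L (a loss). A position with no legal move is L; any other position is W exactly when some move reaches an L, and L when every move reaches a W.
Every edge goes from a vertex to one that appears earlier in the order D, G, A, E, B, F, C, H, so processing vertices in that order labels each vertex after all of its successors.
D: no outgoing edge → L
G: reaches L-position D → W
A: reaches L-position D → W
E: reaches L-position D → W
B: reaches L-position D → W
F: reaches L-position D → W
C: only reaches B(W), E(W), A(W), all W → L
H: reaches L-position D → W
From B, the L positions reachable in one move are: D.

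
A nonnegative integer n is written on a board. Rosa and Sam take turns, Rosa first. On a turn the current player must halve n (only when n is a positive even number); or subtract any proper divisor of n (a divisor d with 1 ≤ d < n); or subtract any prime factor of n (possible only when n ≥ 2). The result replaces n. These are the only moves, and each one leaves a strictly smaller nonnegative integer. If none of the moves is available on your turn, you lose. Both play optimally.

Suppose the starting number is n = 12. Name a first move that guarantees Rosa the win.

Move to 9.

Use the standard recursion: the mover loses at a terminal position; elsewhere, the mover wins exactly when some move hands the opponent an L position.
n=0: no move → L
n=1: no move → L
n=2: can move to 0, which is L ⇒ W
n=3: can move to 0, which is L ⇒ W
n=4: moves to 2(W), 3(W); every one is W ⇒ L
n=5: can move to 0, which is L ⇒ W
n=6: can move to 4, which is L ⇒ W
n=7: can move to 0, which is L ⇒ W
n=8: can move to 4, which is L ⇒ W
n=9: moves to 6(W), 8(W); every one is W ⇒ L
n=10: can move to 9, which is L ⇒ W
n=11: can move to 0, which is L ⇒ W
n=12: can move to 9, which is L ⇒ W
From 12, the L positions reachable in one move are: 9.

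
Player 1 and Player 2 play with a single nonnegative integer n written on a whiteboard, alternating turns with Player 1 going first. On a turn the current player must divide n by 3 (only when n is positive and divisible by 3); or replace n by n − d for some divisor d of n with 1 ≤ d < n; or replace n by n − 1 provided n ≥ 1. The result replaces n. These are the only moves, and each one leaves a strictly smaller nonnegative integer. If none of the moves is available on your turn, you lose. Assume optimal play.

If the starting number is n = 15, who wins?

Label each position W (a win for the player to move) or L (a loss). A position with no legal move is L; any other position is W exactly when some move reaches an L, and L when every move reaches a W.
n=0: no move → L
n=1: W (go to 0, an L position)
n=2: L (sole option 1(W) is W)
n=3: W (go to 2, an L position)
n=4: W (go to 2, an L position)
n=5: L (sole option 4(W) is W)
n=6: W (go to 2, an L position)
n=7: L (sole option 6(W) is W)
n=8: W (go to 7, an L position)
n=9: L (options 3(W), 6(W), 8(W) are all W)
n=10: W (go to 5, an L position)
n=11: L (sole option 10(W) is W)
n=12: W (go to 9, an L position)
n=13: L (sole option 12(W) is W)
n=14: W (go to 7, an L position)
n=15: W (go to 5, an L position)
From 15 Player 1 can move to 5, reaching an L position.

Player 1 wins.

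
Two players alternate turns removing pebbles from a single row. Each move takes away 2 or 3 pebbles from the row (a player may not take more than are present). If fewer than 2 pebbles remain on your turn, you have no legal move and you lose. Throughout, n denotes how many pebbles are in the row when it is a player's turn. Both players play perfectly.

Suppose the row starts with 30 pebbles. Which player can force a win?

The second player wins.

Build the W/L table. Terminal = L. A non-terminal position is W if it has a move to some L; otherwise it is L.
n=0: no move → L
n=1: no move → L
n=2: W (go to 0, an L position)
n=3: W (go to 1, an L position)
n=4: W (go to 1, an L position)
n=5: L (options 3(W), 2(W) are all W)
n=6: L (options 4(W), 3(W) are all W)
n=7: W (go to 5, an L position)
n=8: W (go to 6, an L position)
n=9: W (go to 6, an L position)
n=10: L (options 8(W), 7(W) are all W)
n=11: L (options 9(W), 8(W) are all W)
n=12: W (go to 10, an L position)
n=13: W (go to 11, an L position)
n=14: W (go to 11, an L position)
n=15: L (options 13(W), 12(W) are all W)
n=16: L (options 14(W), 13(W) are all W)
n=17: W (go to 15, an L position)
n=18: W (go to 16, an L position)
n=19: W (go to 16, an L position)
n=20: L (options 18(W), 17(W) are all W)
n=21: L (options 19(W), 18(W) are all W)
n=22: W (go to 20, an L position)
n=23: W (go to 21, an L position)
n=24: W (go to 21, an L position)
n=25: L (options 23(W), 22(W) are all W)
n=26: L (options 24(W), 23(W) are all W)
n=27: W (go to 25, an L position)
n=28: W (go to 26, an L position)
n=29: W (go to 26, an L position)
n=30: L (options 28(W), 27(W) are all W)
Every move from 30 reaches a W position, so the mover loses.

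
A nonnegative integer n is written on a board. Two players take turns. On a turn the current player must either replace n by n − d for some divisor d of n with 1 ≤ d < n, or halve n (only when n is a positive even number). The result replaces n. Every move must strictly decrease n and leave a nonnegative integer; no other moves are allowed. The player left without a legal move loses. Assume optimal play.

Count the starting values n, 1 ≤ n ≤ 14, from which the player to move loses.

Compute win/loss labels from the base case upward. A position with no move is L. Any other position is W if it can reach an L in one move, else L.
n=0: no move → L
n=1: no move → L
n=2: →1(L), so W
n=3: →2(W) only, which is W, so L
n=4: →3(L), so W
n=5: →4(W) only, which is W, so L
n=6: →3(L), so W
n=7: →6(W) only, which is W, so L
n=8: →7(L), so W
n=9: →6(W), 8(W) — all W, so L
n=10: →5(L), so W
n=11: →10(W) only, which is W, so L
n=12: →9(L), so W
n=13: →12(W) only, which is W, so L
n=14: →7(L), so W
L entries with 1 ≤ n ≤ 14 (n=0 is outside the asked range and is not counted): n = 1, 3, 5, 7, 9, 11, 13; that makes 7.

7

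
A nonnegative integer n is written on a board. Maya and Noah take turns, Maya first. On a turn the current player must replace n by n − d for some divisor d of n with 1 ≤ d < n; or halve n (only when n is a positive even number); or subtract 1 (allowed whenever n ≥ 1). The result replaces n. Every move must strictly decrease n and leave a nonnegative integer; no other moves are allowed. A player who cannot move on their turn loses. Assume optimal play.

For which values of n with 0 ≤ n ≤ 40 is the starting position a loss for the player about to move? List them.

Classify positions by backward induction: terminal positions (no move available) are L. From any other position, the mover wins iff some move reaches an L.
n=0: no move → L
n=1: →0(L), so W
n=2: →1(W) only, which is W, so L
n=3: →2(L), so W
n=4: →2(L), so W
n=5: →4(W) only, which is W, so L
n=6: →5(L), so W
n=7: →6(W) only, which is W, so L
n=8: →7(L), so W
n=9: →6(W), 8(W) — all W, so L
n=10: →5(L), so W
n=11: →10(W) only, which is W, so L
n=12: →9(L), so W
n=13: →12(W) only, which is W, so L
n=14: →7(L), so W
n=15: →10(W), 12(W), 14(W) — all W, so L
n=16: →15(L), so W
n=17: →16(W) only, which is W, so L
n=18: →9(L), so W
n=19: →18(W) only, which is W, so L
n=20: →15(L), so W
n=21: →14(W), 18(W), 20(W) — all W, so L
n=22: →11(L), so W
n=23: →22(W) only, which is W, so L
n=24: →21(L), so W
n=25: →20(W), 24(W) — all W, so L
n=26: →13(L), so W
n=27: →18(W), 24(W), 26(W) — all W, so L
n=28: →21(L), so W
n=29: →28(W) only, which is W, so L
n=30: →15(L), so W
n=31: →30(W) only, which is W, so L
n=32: →31(L), so W
n=33: →22(W), 30(W), 32(W) — all W, so L
n=34: →17(L), so W
n=35: →28(W), 30(W), 34(W) — all W, so L
n=36: →27(L), so W
n=37: →36(W) only, which is W, so L
n=38: →19(L), so W
n=39: →26(W), 36(W), 38(W) — all W, so L
n=40: →35(L), so W
Reading off the rows marked L gives the requested list; there are 20 such values of n.

0, 2, 5, 7, 9, 11, 13, 15, 17, 19, 21, 23, 25, 27, 29, 31, 33, 35, 37, 39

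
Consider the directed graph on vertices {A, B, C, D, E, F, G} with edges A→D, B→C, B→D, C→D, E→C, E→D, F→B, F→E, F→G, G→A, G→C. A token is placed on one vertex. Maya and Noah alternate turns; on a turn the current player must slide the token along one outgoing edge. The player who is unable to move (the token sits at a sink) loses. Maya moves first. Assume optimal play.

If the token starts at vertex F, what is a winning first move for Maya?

Move to G.

Label each position W (a win for the player to move) or L (a loss). A position with no legal move is L; any other position is W exactly when some move reaches an L, and L when every move reaches a W.
Every edge goes from a vertex to one that appears earlier in the order D, C, B, A, E, G, F, so processing vertices in that order labels each vertex after all of its successors.
D: no outgoing edge → L
C: W (go to D, an L position)
B: W (go to D, an L position)
A: W (go to D, an L position)
E: W (go to D, an L position)
G: L (options A(W), C(W) are all W)
F: W (go to G, an L position)
From F, the L positions reachable in one move are: G.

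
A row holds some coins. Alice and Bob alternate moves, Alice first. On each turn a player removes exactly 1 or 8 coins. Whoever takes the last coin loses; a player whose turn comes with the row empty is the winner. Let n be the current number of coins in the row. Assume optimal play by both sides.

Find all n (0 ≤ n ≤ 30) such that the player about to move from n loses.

1, 3, 5, 7, 10, 12, 14, 16, 19, 21, 23, 25, 28, 30

Classify positions by backward induction: terminal positions (no move available) are W. From any other position, the mover wins iff some move reaches an L.
n=0: no move; the opponent has just taken the last coin and therefore loses → W
n=1: L (sole option 0(W) is W)
n=2: W (go to 1, an L position)
n=3: L (sole option 2(W) is W)
n=4: W (go to 3, an L position)
n=5: L (sole option 4(W) is W)
n=6: W (go to 5, an L position)
n=7: L (sole option 6(W) is W)
n=8: W (go to 7, an L position)
n=9: W (go to 1, an L position)
n=10: L (options 9(W), 2(W) are all W)
n=11: W (go to 10, an L position)
n=12: L (options 11(W), 4(W) are all W)
n=13: W (go to 12, an L position)
n=14: L (options 13(W), 6(W) are all W)
n=15: W (go to 14, an L position)
n=16: L (options 15(W), 8(W) are all W)
n=17: W (go to 16, an L position)
n=18: W (go to 10, an L position)
n=19: L (options 18(W), 11(W) are all W)
n=20: W (go to 19, an L position)
n=21: L (options 20(W), 13(W) are all W)
n=22: W (go to 21, an L position)
n=23: L (options 22(W), 15(W) are all W)
n=24: W (go to 23, an L position)
n=25: L (options 24(W), 17(W) are all W)
n=26: W (go to 25, an L position)
n=27: W (go to 19, an L position)
n=28: L (options 27(W), 20(W) are all W)
n=29: W (go to 28, an L position)
n=30: L (options 29(W), 22(W) are all W)
Reading off the rows marked L gives the requested list; there are 14 such values of n.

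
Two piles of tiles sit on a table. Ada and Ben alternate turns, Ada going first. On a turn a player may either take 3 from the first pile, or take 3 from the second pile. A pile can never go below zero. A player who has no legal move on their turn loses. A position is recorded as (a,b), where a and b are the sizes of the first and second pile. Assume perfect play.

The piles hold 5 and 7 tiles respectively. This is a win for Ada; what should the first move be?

Label each position W (a win for the player to move) or L (a loss). A position with no legal move is L; any other position is W exactly when some move reaches an L, and L when every move reaches a W.
No move ever increases a pile, so every position that can arise here has a ≤ 5 and b ≤ 7; it is enough to label the cells with 0 ≤ a ≤ 5 and 0 ≤ b ≤ 7.
Every move lowers a or b (never raises either), so fill the grid row by row in increasing a, and left to right within a row: each cell's successors are then already labelled.
      b=0  b=1  b=2  b=3  b=4  b=5  b=6  b=7
a=0:    L    L    L    W    W    W    L    L
a=1:    L    L    L    W    W    W    L    L
a=2:    L    L    L    W    W    W    L    L
a=3:    W    W    W    L    L    L    W    W
a=4:    W    W    W    L    L    L    W    W
a=5:    W    W    W    L    L    L    W    W
Cells with no legal move (terminal, hence L): (0,0), (0,1), (0,2), (1,0), (1,1), (1,2), (2,0), (2,1), (2,2).
The remaining L cells, each justified by listing all of its moves:
(0,6): the only move is to (0,3)(W), a W ⇒ L
(0,7): the only move is to (0,4)(W), a W ⇒ L
(1,6): the only move is to (1,3)(W), a W ⇒ L
(1,7): the only move is to (1,4)(W), a W ⇒ L
(2,6): the only move is to (2,3)(W), a W ⇒ L
(2,7): the only move is to (2,4)(W), a W ⇒ L
(3,3): moves to (0,3)(W), (3,0)(W); every one is W ⇒ L
(3,4): moves to (0,4)(W), (3,1)(W); every one is W ⇒ L
(3,5): moves to (0,5)(W), (3,2)(W); every one is W ⇒ L
(4,3): moves to (1,3)(W), (4,0)(W); every one is W ⇒ L
(4,4): moves to (1,4)(W), (4,1)(W); every one is W ⇒ L
(4,5): moves to (1,5)(W), (4,2)(W); every one is W ⇒ L
(5,3): moves to (2,3)(W), (5,0)(W); every one is W ⇒ L
(5,4): moves to (2,4)(W), (5,1)(W); every one is W ⇒ L
(5,5): moves to (2,5)(W), (5,2)(W); every one is W ⇒ L
Every other cell has at least one move into one of the L cells above, so it is W.
From (5,7), the L positions reachable in one move are: (2,7), (5,4). Any move reaching one of these is winning.

Move to (2,7).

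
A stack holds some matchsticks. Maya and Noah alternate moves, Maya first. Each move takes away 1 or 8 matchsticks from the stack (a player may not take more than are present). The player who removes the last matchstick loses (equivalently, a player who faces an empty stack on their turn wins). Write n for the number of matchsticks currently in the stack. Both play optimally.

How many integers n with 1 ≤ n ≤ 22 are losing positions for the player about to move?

Positions with no move are W. A position that does have a move is losing for the player to move precisely when every available move leads to a winning position for the opponent. Fill in the labels:
n=0: no move; the opponent has just taken the last matchstick and therefore loses → W
n=1: the only move is to 0(W), a W ⇒ L
n=2: can move to 1, which is L ⇒ W
n=3: the only move is to 2(W), a W ⇒ L
n=4: can move to 3, which is L ⇒ W
n=5: the only move is to 4(W), a W ⇒ L
n=6: can move to 5, which is L ⇒ W
n=7: the only move is to 6(W), a W ⇒ L
n=8: can move to 7, which is L ⇒ W
n=9: can move to 1, which is L ⇒ W
n=10: moves to 9(W), 2(W); every one is W ⇒ L
n=11: can move to 10, which is L ⇒ W
n=12: moves to 11(W), 4(W); every one is W ⇒ L
n=13: can move to 12, which is L ⇒ W
n=14: moves to 13(W), 6(W); every one is W ⇒ L
n=15: can move to 14, which is L ⇒ W
n=16: moves to 15(W), 8(W); every one is W ⇒ L
n=17: can move to 16, which is L ⇒ W
n=18: can move to 10, which is L ⇒ W
n=19: moves to 18(W), 11(W); every one is W ⇒ L
n=20: can move to 19, which is L ⇒ W
n=21: moves to 20(W), 13(W); every one is W ⇒ L
n=22: can move to 21, which is L ⇒ W
L entries with 1 ≤ n ≤ 22 (the range starts at n=1): n = 1, 3, 5, 7, 10, 12, 14, 16, 19, 21; that makes 10.

10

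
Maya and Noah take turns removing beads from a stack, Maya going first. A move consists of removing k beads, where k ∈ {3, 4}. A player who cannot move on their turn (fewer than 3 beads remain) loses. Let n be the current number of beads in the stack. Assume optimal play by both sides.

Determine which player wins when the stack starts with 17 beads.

Compute win/loss labels from the base case upward. A position with no move is L. Any other position is W if it can reach an L in one move, else L.
n=0: no move → L
n=1: no move → L
n=2: no move → L
n=3: reaches L-position 0 → W
n=4: reaches L-position 1 → W
n=5: reaches L-position 2 → W
n=6: reaches L-position 2 → W
n=7: only reaches 4(W), 3(W), all W → L
n=8: only reaches 5(W), 4(W), all W → L
n=9: only reaches 6(W), 5(W), all W → L
n=10: reaches L-position 7 → W
n=11: reaches L-position 8 → W
n=12: reaches L-position 9 → W
n=13: reaches L-position 9 → W
n=14: only reaches 11(W), 10(W), all W → L
n=15: only reaches 12(W), 11(W), all W → L
n=16: only reaches 13(W), 12(W), all W → L
n=17: reaches L-position 14 → W
From 17 Maya can remove 3, leaving 14, reaching an L position.

Maya wins.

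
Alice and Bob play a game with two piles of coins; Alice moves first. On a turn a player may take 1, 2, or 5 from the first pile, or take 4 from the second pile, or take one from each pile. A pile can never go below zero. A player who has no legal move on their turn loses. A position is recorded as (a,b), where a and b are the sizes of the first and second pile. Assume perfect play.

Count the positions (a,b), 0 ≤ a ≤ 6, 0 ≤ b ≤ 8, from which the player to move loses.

Work bottom-up. With no move the player to move loses. Otherwise the position is W if at least one move leads to an L position for the opponent, and L if every move leads to a W.
Every move lowers a or b (never raises either), so fill the grid row by row in increasing a, and left to right within a row: each cell's successors are then already labelled.
      b=0  b=1  b=2  b=3  b=4  b=5  b=6  b=7  b=8
a=0:    L    L    L    L    W    W    W    W    L
a=1:    W    W    W    W    W    L    L    L    W
a=2:    W    W    W    W    L    W    W    W    W
a=3:    L    L    L    L    W    W    W    W    L
a=4:    W    W    W    W    W    L    L    L    W
a=5:    W    W    W    W    L    W    W    W    W
a=6:    L    L    L    L    W    W    W    W    L
Cells with no legal move (terminal, hence L): (0,0), (0,1), (0,2), (0,3).
The remaining L cells, each justified by listing all of its moves:
(0,8): →(0,4)(W) only, which is W, so L
(1,5): →(0,5)(W), (1,1)(W), (0,4)(W) — all W, so L
(1,6): →(0,6)(W), (1,2)(W), (0,5)(W) — all W, so L
(1,7): →(0,7)(W), (1,3)(W), (0,6)(W) — all W, so L
(2,4): →(1,4)(W), (0,4)(W), (2,0)(W), (1,3)(W) — all W, so L
(3,0): →(2,0)(W), (1,0)(W) — all W, so L
(3,1): →(2,1)(W), (1,1)(W), (2,0)(W) — all W, so L
(3,2): →(2,2)(W), (1,2)(W), (2,1)(W) — all W, so L
(3,3): →(2,3)(W), (1,3)(W), (2,2)(W) — all W, so L
(3,8): →(2,8)(W), (1,8)(W), (3,4)(W), (2,7)(W) — all W, so L
(4,5): →(3,5)(W), (2,5)(W), (4,1)(W), (3,4)(W) — all W, so L
(4,6): →(3,6)(W), (2,6)(W), (4,2)(W), (3,5)(W) — all W, so L
(4,7): →(3,7)(W), (2,7)(W), (4,3)(W), (3,6)(W) — all W, so L
(5,4): →(4,4)(W), (3,4)(W), (0,4)(W), (5,0)(W), (4,3)(W) — all W, so L
(6,0): →(5,0)(W), (4,0)(W), (1,0)(W) — all W, so L
(6,1): →(5,1)(W), (4,1)(W), (1,1)(W), (5,0)(W) — all W, so L
(6,2): →(5,2)(W), (4,2)(W), (1,2)(W), (5,1)(W) — all W, so L
(6,3): →(5,3)(W), (4,3)(W), (1,3)(W), (5,2)(W) — all W, so L
(6,8): →(5,8)(W), (4,8)(W), (1,8)(W), (6,4)(W), (5,7)(W) — all W, so L
Every other cell has at least one move into one of the L cells above, so it is W.
L cells per row: a=0: 5, a=1: 3, a=2: 1, a=3: 5, a=4: 3, a=5: 1, a=6: 5; total 23.

23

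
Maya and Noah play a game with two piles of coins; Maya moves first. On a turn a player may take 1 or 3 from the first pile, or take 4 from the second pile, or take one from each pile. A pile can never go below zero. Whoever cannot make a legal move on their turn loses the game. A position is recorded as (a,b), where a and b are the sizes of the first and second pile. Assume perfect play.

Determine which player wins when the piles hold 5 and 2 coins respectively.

Use the standard recursion: the mover loses at a terminal position; elsewhere, the mover wins exactly when some move hands the opponent an L position.
No move ever increases a pile, so every position that can arise here has a ≤ 5 and b ≤ 2; it is enough to label the cells with 0 ≤ a ≤ 5 and 0 ≤ b ≤ 2.
Every move lowers a or b (never raises either), so fill the grid row by row in increasing a, and left to right within a row: each cell's successors are then already labelled.
      b=0  b=1  b=2
a=0:    L    L    L
a=1:    W    W    W
a=2:    L    L    L
a=3:    W    W    W
a=4:    L    L    L
a=5:    W    W    W
Cells with no legal move (terminal, hence L): (0,0), (0,1), (0,2).
The remaining L cells, each justified by listing all of its moves:
(2,0): L (sole option (1,0)(W) is W)
(2,1): L (options (1,1)(W), (1,0)(W) are all W)
(2,2): L (options (1,2)(W), (1,1)(W) are all W)
(4,0): L (options (3,0)(W), (1,0)(W) are all W)
(4,1): L (options (3,1)(W), (1,1)(W), (3,0)(W) are all W)
(4,2): L (options (3,2)(W), (1,2)(W), (3,1)(W) are all W)
Every other cell has at least one move into one of the L cells above, so it is W.
The starting position (5,2) is W: Maya should move to (4,2), handing over an L position.

Maya wins.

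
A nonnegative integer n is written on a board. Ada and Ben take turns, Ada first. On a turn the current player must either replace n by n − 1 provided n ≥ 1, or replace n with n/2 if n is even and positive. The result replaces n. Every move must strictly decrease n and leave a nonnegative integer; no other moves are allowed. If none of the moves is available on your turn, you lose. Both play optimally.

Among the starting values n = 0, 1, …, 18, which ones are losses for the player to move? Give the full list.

Build the W/L table. Terminal = L. A non-terminal position is W if it has a move to some L; otherwise it is L.
n=0: no move → L
n=1: W (go to 0, an L position)
n=2: L (sole option 1(W) is W)
n=3: W (go to 2, an L position)
n=4: W (go to 2, an L position)
n=5: L (sole option 4(W) is W)
n=6: W (go to 5, an L position)
n=7: L (sole option 6(W) is W)
n=8: W (go to 7, an L position)
n=9: L (sole option 8(W) is W)
n=10: W (go to 5, an L position)
n=11: L (sole option 10(W) is W)
n=12: W (go to 11, an L position)
n=13: L (sole option 12(W) is W)
n=14: W (go to 7, an L position)
n=15: L (sole option 14(W) is W)
n=16: W (go to 15, an L position)
n=17: L (sole option 16(W) is W)
n=18: W (go to 9, an L position)
The losing starting values of n are exactly the entries labelled L in this table (9 of them).

0, 2, 5, 7, 9, 11, 13, 15, 17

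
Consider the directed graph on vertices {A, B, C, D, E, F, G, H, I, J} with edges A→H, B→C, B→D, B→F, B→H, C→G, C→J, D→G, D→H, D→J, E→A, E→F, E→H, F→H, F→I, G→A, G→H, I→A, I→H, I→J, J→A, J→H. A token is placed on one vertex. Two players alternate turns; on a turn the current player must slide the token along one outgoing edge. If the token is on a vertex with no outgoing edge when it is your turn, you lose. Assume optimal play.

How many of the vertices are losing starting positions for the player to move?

Work bottom-up. With no move the player to move loses. Otherwise the position is W if at least one move leads to an L position for the opponent, and L if every move leads to a W.
Every edge goes from a vertex to one that appears earlier in the order H, A, G, J, D, I, F, E, C, B, so processing vertices in that order labels each vertex after all of its successors.
H: no outgoing edge → L
A: W (go to H, an L position)
G: W (go to H, an L position)
J: W (go to H, an L position)
D: W (go to H, an L position)
I: W (go to H, an L position)
F: W (go to H, an L position)
E: W (go to H, an L position)
C: L (options J(W), G(W) are all W)
B: W (go to C, an L position)
The L vertices are C, H; that is 2 in all.

2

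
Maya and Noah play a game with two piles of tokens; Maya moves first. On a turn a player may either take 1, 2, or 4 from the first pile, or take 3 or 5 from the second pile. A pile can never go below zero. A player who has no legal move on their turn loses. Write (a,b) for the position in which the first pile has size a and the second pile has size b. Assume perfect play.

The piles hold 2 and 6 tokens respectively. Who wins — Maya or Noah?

Use the standard recursion: the mover loses at a terminal position; elsewhere, the mover wins exactly when some move hands the opponent an L position.
No move ever increases a pile, so every position that can arise here has a ≤ 2 and b ≤ 6; it is enough to label the cells with 0 ≤ a ≤ 2 and 0 ≤ b ≤ 6.
Every move lowers a or b (never raises either), so fill the grid row by row in increasing a, and left to right within a row: each cell's successors are then already labelled.
      b=0  b=1  b=2  b=3  b=4  b=5  b=6
a=0:    L    L    L    W    W    W    W
a=1:    W    W    W    L    L    L    W
a=2:    W    W    W    W    W    W    L
Cells with no legal move (terminal, hence L): (0,0), (0,1), (0,2).
The remaining L cells, each justified by listing all of its moves:
(1,3): moves to (0,3)(W), (1,0)(W); every one is W ⇒ L
(1,4): moves to (0,4)(W), (1,1)(W); every one is W ⇒ L
(1,5): moves to (0,5)(W), (1,2)(W), (1,0)(W); every one is W ⇒ L
(2,6): moves to (1,6)(W), (0,6)(W), (2,3)(W), (2,1)(W); every one is W ⇒ L
Every other cell has at least one move into one of the L cells above, so it is W.
Every move from (2,6) reaches a W position, so the mover loses.

Noah wins.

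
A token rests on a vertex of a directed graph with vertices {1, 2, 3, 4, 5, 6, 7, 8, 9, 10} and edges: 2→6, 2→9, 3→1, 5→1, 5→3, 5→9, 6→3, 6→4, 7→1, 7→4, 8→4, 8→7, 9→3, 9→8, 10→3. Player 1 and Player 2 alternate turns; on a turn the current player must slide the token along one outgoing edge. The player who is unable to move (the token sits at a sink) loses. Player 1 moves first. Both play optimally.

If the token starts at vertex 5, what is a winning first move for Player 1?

Move to 9.

Work bottom-up. With no move the player to move loses. Otherwise the position is W if at least one move leads to an L position for the opponent, and L if every move leads to a W.
Every edge goes from a vertex to one that appears earlier in the order 4, 1, 7, 3, 6, 8, 9, 5, 10, 2, so processing vertices in that order labels each vertex after all of its successors.
4: no outgoing edge → L
1: no outgoing edge → L
7: →1(L), so W
3: →1(L), so W
6: →4(L), so W
8: →4(L), so W
9: →8(W), 3(W) — all W, so L
5: →9(L), so W
10: →3(W) only, which is W, so L
2: →9(L), so W
From 5, the L positions reachable in one move are: 9, 1. Any move reaching one of these is winning.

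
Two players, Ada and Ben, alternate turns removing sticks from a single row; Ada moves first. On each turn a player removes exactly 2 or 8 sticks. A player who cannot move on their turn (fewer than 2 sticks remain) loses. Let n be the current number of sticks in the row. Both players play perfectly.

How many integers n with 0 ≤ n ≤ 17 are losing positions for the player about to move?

Build the W/L table. Terminal = L. A non-terminal position is W if it has a move to some L; otherwise it is L.
n=0: no move → L
n=1: no move → L
n=2: reaches L-position 0 → W
n=3: reaches L-position 1 → W
n=4: only reaches 2(W), which is W → L
n=5: only reaches 3(W), which is W → L
n=6: reaches L-position 4 → W
n=7: reaches L-position 5 → W
n=8: reaches L-position 0 → W
n=9: reaches L-position 1 → W
n=10: only reaches 8(W), 2(W), all W → L
n=11: only reaches 9(W), 3(W), all W → L
n=12: reaches L-position 10 → W
n=13: reaches L-position 11 → W
n=14: only reaches 12(W), 6(W), all W → L
n=15: only reaches 13(W), 7(W), all W → L
n=16: reaches L-position 14 → W
n=17: reaches L-position 15 → W
L entries with 0 ≤ n ≤ 17: n = 0, 1, 4, 5, 10, 11, 14, 15; that makes 8.

8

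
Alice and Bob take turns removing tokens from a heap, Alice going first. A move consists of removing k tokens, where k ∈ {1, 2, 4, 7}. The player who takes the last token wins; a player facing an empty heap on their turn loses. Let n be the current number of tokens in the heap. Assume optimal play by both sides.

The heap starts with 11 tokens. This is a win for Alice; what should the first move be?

Remove 2, leaving 9.

Compute win/loss labels from the base case upward. A position with no move is L. Any other position is W if it can reach an L in one move, else L.
n=0: no move → L
n=1: W (go to 0, an L position)
n=2: W (go to 0, an L position)
n=3: L (options 2(W), 1(W) are all W)
n=4: W (go to 3, an L position)
n=5: W (go to 3, an L position)
n=6: L (options 5(W), 4(W), 2(W) are all W)
n=7: W (go to 6, an L position)
n=8: W (go to 6, an L position)
n=9: L (options 8(W), 7(W), 5(W), 2(W) are all W)
n=10: W (go to 9, an L position)
n=11: W (go to 9, an L position)
From 11, the L positions reachable in one move are: 9.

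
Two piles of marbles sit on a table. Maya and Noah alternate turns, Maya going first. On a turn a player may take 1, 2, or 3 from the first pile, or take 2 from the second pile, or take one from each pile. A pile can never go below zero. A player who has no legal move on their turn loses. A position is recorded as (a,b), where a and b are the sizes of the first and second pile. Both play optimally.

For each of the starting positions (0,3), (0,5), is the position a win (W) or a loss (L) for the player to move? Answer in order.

(0,3): W, (0,5): L

Positions with no move are L. A position that does have a move is losing for the player to move precisely when every available move leads to a winning position for the opponent. Fill in the labels:
No move ever increases a pile, so every position that can arise here has a ≤ 0 and b ≤ 5; it is enough to label the cells with 0 ≤ a ≤ 0 and 0 ≤ b ≤ 5.
Every move lowers a or b (never raises either), so fill the grid row by row in increasing a, and left to right within a row: each cell's successors are then already labelled.
      b=0  b=1  b=2  b=3  b=4  b=5
a=0:    L    L    W    W    L    L
Cells with no legal move (terminal, hence L): (0,0), (0,1).
The remaining L cells, each justified by listing all of its moves:
(0,4): only reaches (0,2)(W), which is W → L
(0,5): only reaches (0,3)(W), which is W → L
Every other cell has at least one move into one of the L cells above, so it is W.
(0,3): the move to (0,1) reaches an L cell, so W
(0,5): one of the L cells justified above, so L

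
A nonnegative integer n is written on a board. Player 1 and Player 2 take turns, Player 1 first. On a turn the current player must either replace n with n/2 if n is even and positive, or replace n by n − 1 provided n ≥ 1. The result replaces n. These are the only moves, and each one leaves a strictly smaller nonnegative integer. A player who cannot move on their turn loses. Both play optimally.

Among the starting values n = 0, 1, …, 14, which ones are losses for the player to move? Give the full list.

0, 2, 5, 7, 9, 11, 13

Compute win/loss labels from the base case upward. A position with no move is L. Any other position is W if it can reach an L in one move, else L.
n=0: no move → L
n=1: W (go to 0, an L position)
n=2: L (sole option 1(W) is W)
n=3: W (go to 2, an L position)
n=4: W (go to 2, an L position)
n=5: L (sole option 4(W) is W)
n=6: W (go to 5, an L position)
n=7: L (sole option 6(W) is W)
n=8: W (go to 7, an L position)
n=9: L (sole option 8(W) is W)
n=10: W (go to 5, an L position)
n=11: L (sole option 10(W) is W)
n=12: W (go to 11, an L position)
n=13: L (sole option 12(W) is W)
n=14: W (go to 7, an L position)
Reading off the rows marked L gives the requested list; there are 7 such values of n.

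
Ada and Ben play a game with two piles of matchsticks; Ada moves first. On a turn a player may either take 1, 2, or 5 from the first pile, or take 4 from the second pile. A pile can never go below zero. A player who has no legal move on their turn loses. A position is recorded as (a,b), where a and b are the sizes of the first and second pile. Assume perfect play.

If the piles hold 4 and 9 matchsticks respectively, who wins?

Ada wins.

Use the standard recursion: the mover loses at a terminal position; elsewhere, the mover wins exactly when some move hands the opponent an L position.
No move ever increases a pile, so every position that can arise here has a ≤ 4 and b ≤ 9; it is enough to label the cells with 0 ≤ a ≤ 4 and 0 ≤ b ≤ 9.
Every move lowers a or b (never raises either), so fill the grid row by row in increasing a, and left to right within a row: each cell's successors are then already labelled.
      b=0  b=1  b=2  b=3  b=4  b=5  b=6  b=7  b=8  b=9
a=0:    L    L    L    L    W    W    W    W    L    L
a=1:    W    W    W    W    L    L    L    L    W    W
a=2:    W    W    W    W    W    W    W    W    W    W
a=3:    L    L    L    L    W    W    W    W    L    L
a=4:    W    W    W    W    L    L    L    L    W    W
Cells with no legal move (terminal, hence L): (0,0), (0,1), (0,2), (0,3).
The remaining L cells, each justified by listing all of its moves:
(0,8): only reaches (0,4)(W), which is W → L
(0,9): only reaches (0,5)(W), which is W → L
(1,4): only reaches (0,4)(W), (1,0)(W), all W → L
(1,5): only reaches (0,5)(W), (1,1)(W), all W → L
(1,6): only reaches (0,6)(W), (1,2)(W), all W → L
(1,7): only reaches (0,7)(W), (1,3)(W), all W → L
(3,0): only reaches (2,0)(W), (1,0)(W), all W → L
(3,1): only reaches (2,1)(W), (1,1)(W), all W → L
(3,2): only reaches (2,2)(W), (1,2)(W), all W → L
(3,3): only reaches (2,3)(W), (1,3)(W), all W → L
(3,8): only reaches (2,8)(W), (1,8)(W), (3,4)(W), all W → L
(3,9): only reaches (2,9)(W), (1,9)(W), (3,5)(W), all W → L
(4,4): only reaches (3,4)(W), (2,4)(W), (4,0)(W), all W → L
(4,5): only reaches (3,5)(W), (2,5)(W), (4,1)(W), all W → L
(4,6): only reaches (3,6)(W), (2,6)(W), (4,2)(W), all W → L
(4,7): only reaches (3,7)(W), (2,7)(W), (4,3)(W), all W → L
Every other cell has at least one move into one of the L cells above, so it is W.
From (4,9) Ada can move to (3,9), reaching an L position.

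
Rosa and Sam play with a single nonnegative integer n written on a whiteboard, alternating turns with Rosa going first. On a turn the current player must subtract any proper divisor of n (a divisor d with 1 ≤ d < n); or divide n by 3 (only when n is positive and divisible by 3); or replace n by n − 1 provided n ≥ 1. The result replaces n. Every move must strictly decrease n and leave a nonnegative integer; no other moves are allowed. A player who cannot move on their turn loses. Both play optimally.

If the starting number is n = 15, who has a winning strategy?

Compute win/loss labels from the base case upward. A position with no move is L. Any other position is W if it can reach an L in one move, else L.
n=0: no move → L
n=1: →0(L), so W
n=2: →1(W) only, which is W, so L
n=3: →2(L), so W
n=4: →2(L), so W
n=5: →4(W) only, which is W, so L
n=6: →2(L), so W
n=7: →6(W) only, which is W, so L
n=8: →7(L), so W
n=9: →3(W), 6(W), 8(W) — all W, so L
n=10: →5(L), so W
n=11: →10(W) only, which is W, so L
n=12: →9(L), so W
n=13: →12(W) only, which is W, so L
n=14: →7(L), so W
n=15: →5(L), so W
The starting position 15 is W: Rosa should move to 5, handing over an L position.

Rosa wins.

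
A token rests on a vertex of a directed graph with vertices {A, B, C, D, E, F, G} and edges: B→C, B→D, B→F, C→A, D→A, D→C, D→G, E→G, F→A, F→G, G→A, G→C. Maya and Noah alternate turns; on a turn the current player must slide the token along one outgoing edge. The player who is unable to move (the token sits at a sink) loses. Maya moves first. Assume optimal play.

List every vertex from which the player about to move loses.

A, B, E

Use the standard recursion: the mover loses at a terminal position; elsewhere, the mover wins exactly when some move hands the opponent an L position.
Every edge goes from a vertex to one that appears earlier in the order A, C, G, F, D, B, E, so processing vertices in that order labels each vertex after all of its successors.
A: no outgoing edge → L
C: reaches L-position A → W
G: reaches L-position A → W
F: reaches L-position A → W
D: reaches L-position A → W
B: only reaches D(W), F(W), C(W), all W → L
E: only reaches G(W), which is W → L
Reading off the rows marked L gives the requested list; there are 3 such vertices.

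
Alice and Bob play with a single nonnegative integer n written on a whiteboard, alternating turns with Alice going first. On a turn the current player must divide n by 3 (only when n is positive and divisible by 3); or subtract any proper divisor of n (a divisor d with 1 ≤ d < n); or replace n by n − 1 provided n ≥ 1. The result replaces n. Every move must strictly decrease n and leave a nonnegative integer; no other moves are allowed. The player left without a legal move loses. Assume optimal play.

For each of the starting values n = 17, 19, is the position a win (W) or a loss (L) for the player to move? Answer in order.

Use the standard recursion: the mover loses at a terminal position; elsewhere, the mover wins exactly when some move hands the opponent an L position.
n=0: no move → L
n=1: can move to 0, which is L ⇒ W
n=2: the only move is to 1(W), a W ⇒ L
n=3: can move to 2, which is L ⇒ W
n=4: can move to 2, which is L ⇒ W
n=5: the only move is to 4(W), a W ⇒ L
n=6: can move to 2, which is L ⇒ W
n=7: the only move is to 6(W), a W ⇒ L
n=8: can move to 7, which is L ⇒ W
n=9: moves to 3(W), 6(W), 8(W); every one is W ⇒ L
n=10: can move to 5, which is L ⇒ W
n=11: the only move is to 10(W), a W ⇒ L
n=12: can move to 9, which is L ⇒ W
n=13: the only move is to 12(W), a W ⇒ L
n=14: can move to 7, which is L ⇒ W
n=15: can move to 5, which is L ⇒ W
n=16: moves to 8(W), 12(W), 14(W), 15(W); every one is W ⇒ L
n=17: can move to 16, which is L ⇒ W
n=18: can move to 9, which is L ⇒ W
n=19: the only move is to 18(W), a W ⇒ L

17: W, 19: L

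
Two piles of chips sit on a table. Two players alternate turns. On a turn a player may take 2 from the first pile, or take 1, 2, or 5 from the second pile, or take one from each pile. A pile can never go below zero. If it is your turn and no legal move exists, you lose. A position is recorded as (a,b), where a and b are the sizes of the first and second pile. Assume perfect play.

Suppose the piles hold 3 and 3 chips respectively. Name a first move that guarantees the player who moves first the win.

Move to (1,3).

Build the W/L table. Terminal = L. A non-terminal position is W if it has a move to some L; otherwise it is L.
No move ever increases a pile, so every position that can arise here has a ≤ 3 and b ≤ 3; it is enough to label the cells with 0 ≤ a ≤ 3 and 0 ≤ b ≤ 3.
Every move lowers a or b (never raises either), so fill the grid row by row in increasing a, and left to right within a row: each cell's successors are then already labelled.
      b=0  b=1  b=2  b=3
a=0:    L    W    W    L
a=1:    L    W    W    L
a=2:    W    W    L    W
a=3:    W    L    W    W
Cells with no legal move (terminal, hence L): (0,0), (1,0).
The remaining L cells, each justified by listing all of its moves:
(0,3): →(0,2)(W), (0,1)(W) — all W, so L
(1,3): →(1,2)(W), (1,1)(W), (0,2)(W) — all W, so L
(2,2): →(0,2)(W), (2,1)(W), (2,0)(W), (1,1)(W) — all W, so L
(3,1): →(1,1)(W), (3,0)(W), (2,0)(W) — all W, so L
Every other cell has at least one move into one of the L cells above, so it is W.
From (3,3), the L positions reachable in one move are: (1,3), (3,1), (2,2). Any move reaching one of these is winning.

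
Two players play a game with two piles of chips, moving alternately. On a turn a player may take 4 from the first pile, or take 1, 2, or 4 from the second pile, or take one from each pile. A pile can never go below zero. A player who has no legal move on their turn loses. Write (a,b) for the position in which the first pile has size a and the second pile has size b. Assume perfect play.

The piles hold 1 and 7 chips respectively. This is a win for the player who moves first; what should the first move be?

Positions with no move are L. A position that does have a move is losing for the player to move precisely when every available move leads to a winning position for the opponent. Fill in the labels:
No move ever increases a pile, so every position that can arise here has a ≤ 1 and b ≤ 7; it is enough to label the cells with 0 ≤ a ≤ 1 and 0 ≤ b ≤ 7.
Every move lowers a or b (never raises either), so fill the grid row by row in increasing a, and left to right within a row: each cell's successors are then already labelled.
      b=0  b=1  b=2  b=3  b=4  b=5  b=6  b=7
a=0:    L    W    W    L    W    W    L    W
a=1:    L    W    W    L    W    W    L    W
Cells with no legal move (terminal, hence L): (0,0), (1,0).
The remaining L cells, each justified by listing all of its moves:
(0,3): →(0,2)(W), (0,1)(W) — all W, so L
(0,6): →(0,5)(W), (0,4)(W), (0,2)(W) — all W, so L
(1,3): →(1,2)(W), (1,1)(W), (0,2)(W) — all W, so L
(1,6): →(1,5)(W), (1,4)(W), (1,2)(W), (0,5)(W) — all W, so L
Every other cell has at least one move into one of the L cells above, so it is W.
From (1,7), the L positions reachable in one move are: (1,6), (1,3), (0,6). Any move reaching one of these is winning.

Move to (1,6).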